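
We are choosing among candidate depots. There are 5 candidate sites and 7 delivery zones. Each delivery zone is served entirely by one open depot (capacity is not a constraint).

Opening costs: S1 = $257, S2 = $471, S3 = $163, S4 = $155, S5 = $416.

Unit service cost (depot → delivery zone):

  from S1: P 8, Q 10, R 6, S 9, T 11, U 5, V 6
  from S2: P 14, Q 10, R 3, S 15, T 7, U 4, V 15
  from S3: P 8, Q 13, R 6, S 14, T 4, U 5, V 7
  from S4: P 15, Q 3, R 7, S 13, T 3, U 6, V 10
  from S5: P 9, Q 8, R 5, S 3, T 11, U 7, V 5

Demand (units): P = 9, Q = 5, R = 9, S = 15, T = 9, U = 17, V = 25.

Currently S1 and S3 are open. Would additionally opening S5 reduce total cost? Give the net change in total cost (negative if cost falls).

Current service cost with {S1, S3}: 582.
Adding S5: each delivery zone re-picks its cheapest; new service cost 448, saving 134.
Extra fixed cost: 416. Net change = 416 − 134 = 282.
(Totals: 1002 → 1284.)

No — net change +282 (cost rises by 282).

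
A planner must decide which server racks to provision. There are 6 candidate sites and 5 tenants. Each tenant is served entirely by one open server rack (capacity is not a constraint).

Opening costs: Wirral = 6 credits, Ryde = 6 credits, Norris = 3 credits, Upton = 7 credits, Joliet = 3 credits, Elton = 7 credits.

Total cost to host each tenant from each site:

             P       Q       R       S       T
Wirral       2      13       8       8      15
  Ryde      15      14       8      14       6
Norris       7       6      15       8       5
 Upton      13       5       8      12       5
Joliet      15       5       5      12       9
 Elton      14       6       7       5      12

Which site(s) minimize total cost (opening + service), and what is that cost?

For any fixed open set, each tenant goes to its cheapest open site; total = fixed + service.
{Norris, Joliet}: P→Norris 7, Q→Joliet 5, R→Joliet 5, S→Norris 8, T→Norris 5. Service 30; fixed 6; total 36.
{Wirral, Norris, Joliet}: P→Wirral 2, Q→Joliet 5, R→Joliet 5, S→Wirral 8, T→Norris 5. Service 25; fixed 12; total 37.
{Wirral, Norris}: service 29 + fixed 9 = 38
{Wirral, Ryde, Norris, Upton, Joliet, Elton}: service 22 + fixed 32 = 54
No other subset beats 36.

Open Norris and Joliet; minimum total cost 36.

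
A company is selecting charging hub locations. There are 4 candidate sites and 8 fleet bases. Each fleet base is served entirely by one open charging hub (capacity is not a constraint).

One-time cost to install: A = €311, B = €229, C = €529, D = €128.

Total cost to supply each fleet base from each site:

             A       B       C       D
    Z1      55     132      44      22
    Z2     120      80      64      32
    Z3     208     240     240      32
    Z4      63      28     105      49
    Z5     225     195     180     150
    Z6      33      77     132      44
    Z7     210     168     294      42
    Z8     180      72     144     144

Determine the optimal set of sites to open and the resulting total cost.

Open D only; minimum total cost 643.

For any fixed open set, each fleet base goes to its cheapest open site; total = fixed + service.
{D}: Z1→D 22, Z2→D 32, Z3→D 32, Z4→D 49, Z5→D 150, Z6→D 44, Z7→D 42, Z8→D 144. Service 515; fixed 128; total 643.
{B, D}: service 422 + fixed 357 = 779
{A, D}: service 504 + fixed 439 = 943
{A, B, C, D}: service 411 + fixed 1197 = 1608
No other subset beats 643.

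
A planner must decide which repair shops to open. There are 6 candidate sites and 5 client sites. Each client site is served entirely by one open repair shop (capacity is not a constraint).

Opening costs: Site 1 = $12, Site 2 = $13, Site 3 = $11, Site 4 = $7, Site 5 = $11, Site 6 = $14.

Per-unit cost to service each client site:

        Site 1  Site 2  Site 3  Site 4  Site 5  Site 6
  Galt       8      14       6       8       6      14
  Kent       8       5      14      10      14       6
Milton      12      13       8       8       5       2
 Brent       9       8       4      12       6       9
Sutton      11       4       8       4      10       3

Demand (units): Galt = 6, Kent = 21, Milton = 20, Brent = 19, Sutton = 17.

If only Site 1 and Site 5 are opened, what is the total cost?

Each client site is assigned to its cheapest site among the open ones.
{Site 1, Site 5}: Galt→Site 5 6·6=36, Kent→Site 1 8·21=168, Milton→Site 5 5·20=100, Brent→Site 5 6·19=114, Sutton→Site 5 10·17=170. Service 588; fixed 23; total 611.

Total cost: 611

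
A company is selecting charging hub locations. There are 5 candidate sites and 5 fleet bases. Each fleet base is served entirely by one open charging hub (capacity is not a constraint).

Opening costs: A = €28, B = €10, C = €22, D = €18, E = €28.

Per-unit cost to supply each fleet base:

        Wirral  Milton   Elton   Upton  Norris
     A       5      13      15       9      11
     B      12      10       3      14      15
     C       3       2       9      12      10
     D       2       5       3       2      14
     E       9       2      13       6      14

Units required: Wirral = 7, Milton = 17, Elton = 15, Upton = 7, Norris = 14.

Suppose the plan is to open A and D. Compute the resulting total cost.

Each fleet base is assigned to its cheapest site among the open ones.
{A, D}: Wirral→D 2·7=14, Milton→D 5·17=85, Elton→D 3·15=45, Upton→D 2·7=14, Norris→A 11·14=154. Service 312; fixed 46; total 358.

Total cost: 358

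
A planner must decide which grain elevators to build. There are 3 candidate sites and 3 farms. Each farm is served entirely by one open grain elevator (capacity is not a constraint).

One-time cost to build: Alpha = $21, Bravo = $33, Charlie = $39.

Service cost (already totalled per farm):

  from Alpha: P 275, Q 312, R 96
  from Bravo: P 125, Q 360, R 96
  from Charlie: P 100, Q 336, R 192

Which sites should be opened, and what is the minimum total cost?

Open Alpha and Charlie; minimum total cost 568.

For any fixed open set, each farm goes to its cheapest open site; total = fixed + service.
{Alpha, Charlie}: P→Charlie 100, Q→Alpha 312, R→Alpha 96. Service 508; fixed 60; total 568.
{Alpha, Bravo}: P→Bravo 125, Q→Alpha 312, R→Alpha 96. Service 533; fixed 54; total 587.
{Alpha, Bravo, Charlie}: service 508 + fixed 93 = 601
{Alpha}: P→Alpha 275, Q→Alpha 312, R→Alpha 96. Service 683; fixed 21; total 704.
(All 7 nonempty subsets were checked; Alpha and Charlie is lowest.)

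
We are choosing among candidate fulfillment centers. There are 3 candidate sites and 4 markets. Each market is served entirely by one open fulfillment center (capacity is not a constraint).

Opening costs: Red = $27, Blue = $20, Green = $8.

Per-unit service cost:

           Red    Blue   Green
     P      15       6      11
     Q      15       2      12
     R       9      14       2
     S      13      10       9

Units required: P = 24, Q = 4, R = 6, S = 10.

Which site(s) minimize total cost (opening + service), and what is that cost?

Open Blue and Green; minimum total cost 282.

For any fixed open set, each market goes to its cheapest open site; total = fixed + service.
{Blue, Green}: P→Blue 6·24=144, Q→Blue 2·4=8, R→Green 2·6=12, S→Green 9·10=90. Service 254; fixed 28; total 282.
{Red, Blue, Green}: service 254 + fixed 55 = 309
{Red, Blue}: service 306 + fixed 47 = 353
{Green}: service 414 + fixed 8 = 422
No other subset beats 282.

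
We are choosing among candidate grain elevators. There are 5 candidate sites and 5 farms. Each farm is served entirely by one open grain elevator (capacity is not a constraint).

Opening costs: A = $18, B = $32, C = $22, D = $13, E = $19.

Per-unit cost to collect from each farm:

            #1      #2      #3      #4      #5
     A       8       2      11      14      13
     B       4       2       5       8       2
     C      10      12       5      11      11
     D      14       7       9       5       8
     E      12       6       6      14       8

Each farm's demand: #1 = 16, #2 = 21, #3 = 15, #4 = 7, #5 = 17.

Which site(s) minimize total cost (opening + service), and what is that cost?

Open B and D; minimum total cost 295.

For any fixed open set, each farm goes to its cheapest open site; total = fixed + service.
{B, D}: #1→B 4·16=64, #2→B 2·21=42, #3→B 5·15=75, #4→D 5·7=35, #5→B 2·17=34. Service 250; fixed 45; total 295.
{B}: service 271 + fixed 32 = 303
{A, B, D}: #1→B 4·16=64, #2→A 2·21=42, #3→B 5·15=75, #4→D 5·7=35, #5→B 2·17=34. Service 250; fixed 63; total 313.
{A, B, C, D, E}: service 250 + fixed 104 = 354
No other subset beats 295.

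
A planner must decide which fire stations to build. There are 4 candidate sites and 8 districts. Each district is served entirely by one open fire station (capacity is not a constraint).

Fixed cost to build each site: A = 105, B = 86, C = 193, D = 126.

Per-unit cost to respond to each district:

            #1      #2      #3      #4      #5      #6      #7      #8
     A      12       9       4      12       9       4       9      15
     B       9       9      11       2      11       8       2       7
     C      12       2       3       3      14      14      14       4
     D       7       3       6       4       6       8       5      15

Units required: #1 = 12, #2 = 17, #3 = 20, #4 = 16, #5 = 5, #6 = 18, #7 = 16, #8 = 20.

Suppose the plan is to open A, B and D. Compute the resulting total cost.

Total cost: 838

Each district is assigned to its cheapest site among the open ones.
{A, B, D}: #1→D 7·12=84, #2→D 3·17=51, #3→A 4·20=80, #4→B 2·16=32, #5→D 6·5=30, #6→A 4·18=72, #7→B 2·16=32, #8→B 7·20=140. Service 521; fixed 317; total 838.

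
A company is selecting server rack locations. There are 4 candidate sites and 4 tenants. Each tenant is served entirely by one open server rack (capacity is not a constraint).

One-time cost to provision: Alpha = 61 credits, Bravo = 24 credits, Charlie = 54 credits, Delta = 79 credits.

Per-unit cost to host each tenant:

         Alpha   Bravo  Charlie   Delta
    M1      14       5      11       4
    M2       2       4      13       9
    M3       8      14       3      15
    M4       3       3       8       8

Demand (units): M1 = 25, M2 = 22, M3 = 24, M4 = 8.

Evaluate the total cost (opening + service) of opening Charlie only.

Each tenant is assigned to its cheapest site among the open ones.
{Charlie}: M1→Charlie 11·25=275, M2→Charlie 13·22=286, M3→Charlie 3·24=72, M4→Charlie 8·8=64. Service 697; fixed 54; total 751.

Total cost: 751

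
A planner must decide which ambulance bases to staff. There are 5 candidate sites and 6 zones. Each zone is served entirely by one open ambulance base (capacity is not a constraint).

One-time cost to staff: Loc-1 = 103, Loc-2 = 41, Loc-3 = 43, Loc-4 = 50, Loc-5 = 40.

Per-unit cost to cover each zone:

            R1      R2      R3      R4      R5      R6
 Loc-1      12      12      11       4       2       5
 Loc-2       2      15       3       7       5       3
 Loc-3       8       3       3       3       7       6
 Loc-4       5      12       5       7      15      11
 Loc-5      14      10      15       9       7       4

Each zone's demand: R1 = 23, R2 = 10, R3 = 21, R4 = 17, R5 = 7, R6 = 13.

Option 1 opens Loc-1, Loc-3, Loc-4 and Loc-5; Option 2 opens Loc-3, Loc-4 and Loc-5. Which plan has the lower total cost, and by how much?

Option 2 is cheaper by 68.

Option 1: {Loc-1, Loc-3, Loc-4, Loc-5}: R1→Loc-4 5·23=115, R2→Loc-3 3·10=30, R3→Loc-3 3·21=63, R4→Loc-3 3·17=51, R5→Loc-1 2·7=14, R6→Loc-5 4·13=52. Service 325; fixed 236; total 561.
Option 2: {Loc-3, Loc-4, Loc-5}: R1→Loc-4 5·23=115, R2→Loc-3 3·10=30, R3→Loc-3 3·21=63, R4→Loc-3 3·17=51, R5→Loc-3 7·7=49, R6→Loc-5 4·13=52. Service 360; fixed 133; total 493.
Difference: |561 − 493| = 68.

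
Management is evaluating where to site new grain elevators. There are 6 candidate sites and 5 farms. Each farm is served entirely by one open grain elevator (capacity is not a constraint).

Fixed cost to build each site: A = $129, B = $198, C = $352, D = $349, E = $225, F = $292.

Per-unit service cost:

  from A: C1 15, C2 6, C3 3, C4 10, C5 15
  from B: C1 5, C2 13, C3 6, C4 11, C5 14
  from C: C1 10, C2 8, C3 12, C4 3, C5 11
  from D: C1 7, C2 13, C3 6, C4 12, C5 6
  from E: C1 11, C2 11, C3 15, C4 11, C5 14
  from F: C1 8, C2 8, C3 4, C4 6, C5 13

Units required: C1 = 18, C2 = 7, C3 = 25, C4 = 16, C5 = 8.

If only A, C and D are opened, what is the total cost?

Total cost: 1169

Each farm is assigned to its cheapest site among the open ones.
{A, C, D}: C1→D 7·18=126, C2→A 6·7=42, C3→A 3·25=75, C4→C 3·16=48, C5→D 6·8=48. Service 339; fixed 830; total 1169.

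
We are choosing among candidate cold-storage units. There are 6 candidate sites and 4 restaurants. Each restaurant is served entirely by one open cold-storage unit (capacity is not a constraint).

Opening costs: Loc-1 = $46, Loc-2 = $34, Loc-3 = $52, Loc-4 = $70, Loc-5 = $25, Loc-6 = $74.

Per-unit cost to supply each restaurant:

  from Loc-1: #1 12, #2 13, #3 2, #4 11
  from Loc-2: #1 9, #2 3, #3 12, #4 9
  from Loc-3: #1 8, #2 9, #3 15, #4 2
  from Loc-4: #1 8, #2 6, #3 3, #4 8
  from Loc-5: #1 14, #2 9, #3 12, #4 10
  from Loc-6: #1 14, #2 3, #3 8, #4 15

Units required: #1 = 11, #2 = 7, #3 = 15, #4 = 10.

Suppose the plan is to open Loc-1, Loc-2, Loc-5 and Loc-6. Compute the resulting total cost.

Each restaurant is assigned to its cheapest site among the open ones.
{Loc-1, Loc-2, Loc-5, Loc-6}: #1→Loc-2 9·11=99, #2→Loc-2 3·7=21, #3→Loc-1 2·15=30, #4→Loc-2 9·10=90. Service 240; fixed 179; total 419.

Total cost: 419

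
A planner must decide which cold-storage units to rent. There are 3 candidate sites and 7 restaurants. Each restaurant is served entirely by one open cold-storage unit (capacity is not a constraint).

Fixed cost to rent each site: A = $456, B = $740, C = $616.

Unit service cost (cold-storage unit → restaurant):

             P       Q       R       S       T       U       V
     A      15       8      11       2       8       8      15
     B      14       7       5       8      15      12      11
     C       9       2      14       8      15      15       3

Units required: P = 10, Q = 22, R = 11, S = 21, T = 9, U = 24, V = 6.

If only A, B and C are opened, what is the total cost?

Total cost: 2325

Each restaurant is assigned to its cheapest site among the open ones.
{A, B, C}: P→C 9·10=90, Q→C 2·22=44, R→B 5·11=55, S→A 2·21=42, T→A 8·9=72, U→A 8·24=192, V→C 3·6=18. Service 513; fixed 1812; total 2325.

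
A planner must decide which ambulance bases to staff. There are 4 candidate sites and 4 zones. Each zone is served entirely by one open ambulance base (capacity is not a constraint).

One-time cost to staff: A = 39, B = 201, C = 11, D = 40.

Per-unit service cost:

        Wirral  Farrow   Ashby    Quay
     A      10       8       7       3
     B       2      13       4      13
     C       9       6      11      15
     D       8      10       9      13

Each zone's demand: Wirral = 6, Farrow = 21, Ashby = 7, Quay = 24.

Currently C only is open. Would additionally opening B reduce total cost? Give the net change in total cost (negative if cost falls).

No — net change +62 (cost rises by 62).

Current service cost with {C}: 617.
Adding B: each zone re-picks its cheapest; new service cost 478, saving 139.
Extra fixed cost: 201. Net change = 201 − 139 = 62.
(Totals: 628 → 690.)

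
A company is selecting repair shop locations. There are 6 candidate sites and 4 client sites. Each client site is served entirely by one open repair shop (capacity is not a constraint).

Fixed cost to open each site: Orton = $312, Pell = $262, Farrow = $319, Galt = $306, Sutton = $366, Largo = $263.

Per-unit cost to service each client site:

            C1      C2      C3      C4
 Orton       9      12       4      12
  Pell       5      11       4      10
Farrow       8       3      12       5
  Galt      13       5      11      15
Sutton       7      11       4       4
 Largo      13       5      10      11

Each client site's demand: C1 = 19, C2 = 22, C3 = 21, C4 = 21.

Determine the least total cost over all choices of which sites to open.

Minimum total cost: 893

For any fixed open set, each client site goes to its cheapest open site; total = fixed + service.
{Pell}: C1→Pell 5·19=95, C2→Pell 11·22=242, C3→Pell 4·21=84, C4→Pell 10·21=210. Service 631; fixed 262; total 893.
{Farrow}: C1→Farrow 8·19=152, C2→Farrow 3·22=66, C3→Farrow 12·21=252, C4→Farrow 5·21=105. Service 575; fixed 319; total 894.
{Sutton}: service 543 + fixed 366 = 909
{Orton, Pell, Farrow, Galt, Sutton, Largo}: service 329 + fixed 1828 = 2157
No other subset beats 893.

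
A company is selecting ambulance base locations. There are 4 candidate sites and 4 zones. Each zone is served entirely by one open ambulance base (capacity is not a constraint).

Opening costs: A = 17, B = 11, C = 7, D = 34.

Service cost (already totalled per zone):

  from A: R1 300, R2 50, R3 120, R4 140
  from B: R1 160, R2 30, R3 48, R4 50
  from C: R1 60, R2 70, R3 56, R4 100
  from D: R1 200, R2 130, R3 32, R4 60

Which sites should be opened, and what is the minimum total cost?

For any fixed open set, each zone goes to its cheapest open site; total = fixed + service.
{B, C}: R1→C 60, R2→B 30, R3→B 48, R4→B 50. Service 188; fixed 18; total 206.
{A, B, C}: service 188 + fixed 35 = 223
{B, C, D}: service 172 + fixed 52 = 224
{A, B, C, D}: R1→C 60, R2→B 30, R3→D 32, R4→B 50. Service 172; fixed 69; total 241.
(All 15 nonempty subsets were checked; B and C is lowest.)

Open B and C; minimum total cost 206.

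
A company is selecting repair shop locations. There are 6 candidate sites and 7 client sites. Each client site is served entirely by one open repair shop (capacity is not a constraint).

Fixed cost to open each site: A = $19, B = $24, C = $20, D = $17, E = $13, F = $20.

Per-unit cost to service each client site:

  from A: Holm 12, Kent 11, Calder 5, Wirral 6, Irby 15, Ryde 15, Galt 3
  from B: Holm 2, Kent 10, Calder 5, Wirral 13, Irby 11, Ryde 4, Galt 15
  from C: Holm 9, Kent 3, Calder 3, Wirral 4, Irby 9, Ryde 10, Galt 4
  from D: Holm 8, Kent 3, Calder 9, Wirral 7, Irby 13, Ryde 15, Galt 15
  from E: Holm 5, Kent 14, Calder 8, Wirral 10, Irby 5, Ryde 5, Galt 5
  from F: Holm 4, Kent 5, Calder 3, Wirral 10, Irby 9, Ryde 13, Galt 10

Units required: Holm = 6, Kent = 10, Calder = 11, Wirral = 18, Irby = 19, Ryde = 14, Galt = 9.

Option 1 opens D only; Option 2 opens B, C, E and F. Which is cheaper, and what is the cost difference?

Option 2 is cheaper by 501.

Option 1: {D}: Holm→D 8·6=48, Kent→D 3·10=30, Calder→D 9·11=99, Wirral→D 7·18=126, Irby→D 13·19=247, Ryde→D 15·14=210, Galt→D 15·9=135. Service 895; fixed 17; total 912.
Option 2: {B, C, E, F}: Holm→B 2·6=12, Kent→C 3·10=30, Calder→C 3·11=33, Wirral→C 4·18=72, Irby→E 5·19=95, Ryde→B 4·14=56, Galt→C 4·9=36. Service 334; fixed 77; total 411.
Difference: |912 − 411| = 501.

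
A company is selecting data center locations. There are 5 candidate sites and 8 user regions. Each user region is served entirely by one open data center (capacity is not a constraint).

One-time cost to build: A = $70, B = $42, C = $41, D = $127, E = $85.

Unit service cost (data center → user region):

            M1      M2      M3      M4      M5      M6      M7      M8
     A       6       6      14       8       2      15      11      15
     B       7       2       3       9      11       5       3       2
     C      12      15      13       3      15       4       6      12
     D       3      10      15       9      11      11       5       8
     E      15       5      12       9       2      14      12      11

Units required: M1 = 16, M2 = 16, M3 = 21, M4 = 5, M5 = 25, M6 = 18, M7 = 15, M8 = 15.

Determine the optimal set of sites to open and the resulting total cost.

For any fixed open set, each user region goes to its cheapest open site; total = fixed + service.
{A, B, C}: M1→A 6·16=96, M2→B 2·16=32, M3→B 3·21=63, M4→C 3·5=15, M5→A 2·25=50, M6→C 4·18=72, M7→B 3·15=45, M8→B 2·15=30. Service 403; fixed 153; total 556.
{A, B}: service 446 + fixed 112 = 558
{B, C, E}: M1→B 7·16=112, M2→B 2·16=32, M3→B 3·21=63, M4→C 3·5=15, M5→E 2·25=50, M6→C 4·18=72, M7→B 3·15=45, M8→B 2·15=30. Service 419; fixed 168; total 587.
{A, B, C, D, E}: M1→D 3·16=48, M2→B 2·16=32, M3→B 3·21=63, M4→C 3·5=15, M5→A 2·25=50, M6→C 4·18=72, M7→B 3·15=45, M8→B 2·15=30. Service 355; fixed 365; total 720.
No other subset beats 556.

Open A, B and C; minimum total cost 556.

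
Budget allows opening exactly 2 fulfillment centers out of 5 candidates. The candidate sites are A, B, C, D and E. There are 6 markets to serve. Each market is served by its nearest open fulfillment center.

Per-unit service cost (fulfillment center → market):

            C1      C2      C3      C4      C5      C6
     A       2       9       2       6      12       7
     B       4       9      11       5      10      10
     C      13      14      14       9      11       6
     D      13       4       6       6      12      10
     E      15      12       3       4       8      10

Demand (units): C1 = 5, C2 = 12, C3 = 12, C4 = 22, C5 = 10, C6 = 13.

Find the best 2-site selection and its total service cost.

With exactly 2 open, each market uses its cheapest among the chosen.
{A, E}: C1→A 2·5=10, C2→A 9·12=108, C3→A 2·12=24, C4→E 4·22=88, C5→E 8·10=80, C6→A 7·13=91. Service cost 401.
{A, D}: service cost 425
{A, B}: service cost 443
Among all 10 size-2 choices, {A, E} is lowest.

Choose A and E; total service cost 401.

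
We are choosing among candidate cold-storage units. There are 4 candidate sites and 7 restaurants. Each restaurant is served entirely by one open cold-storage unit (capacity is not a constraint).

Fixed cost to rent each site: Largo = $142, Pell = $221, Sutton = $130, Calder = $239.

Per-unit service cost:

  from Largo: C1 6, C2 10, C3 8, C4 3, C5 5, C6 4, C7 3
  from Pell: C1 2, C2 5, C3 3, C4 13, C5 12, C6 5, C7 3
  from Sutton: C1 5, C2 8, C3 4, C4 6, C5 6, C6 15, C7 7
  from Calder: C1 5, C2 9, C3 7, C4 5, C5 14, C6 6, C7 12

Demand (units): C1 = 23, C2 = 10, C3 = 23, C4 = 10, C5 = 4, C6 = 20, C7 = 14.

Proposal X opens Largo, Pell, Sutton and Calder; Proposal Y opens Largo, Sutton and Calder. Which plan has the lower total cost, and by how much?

Proposal Y is cheaper by 99.

Proposal X: {Largo, Pell, Sutton, Calder}: C1→Pell 2·23=46, C2→Pell 5·10=50, C3→Pell 3·23=69, C4→Largo 3·10=30, C5→Largo 5·4=20, C6→Largo 4·20=80, C7→Largo 3·14=42. Service 337; fixed 732; total 1069.
Proposal Y: {Largo, Sutton, Calder}: C1→Sutton 5·23=115, C2→Sutton 8·10=80, C3→Sutton 4·23=92, C4→Largo 3·10=30, C5→Largo 5·4=20, C6→Largo 4·20=80, C7→Largo 3·14=42. Service 459; fixed 511; total 970.
Difference: |1069 − 970| = 99.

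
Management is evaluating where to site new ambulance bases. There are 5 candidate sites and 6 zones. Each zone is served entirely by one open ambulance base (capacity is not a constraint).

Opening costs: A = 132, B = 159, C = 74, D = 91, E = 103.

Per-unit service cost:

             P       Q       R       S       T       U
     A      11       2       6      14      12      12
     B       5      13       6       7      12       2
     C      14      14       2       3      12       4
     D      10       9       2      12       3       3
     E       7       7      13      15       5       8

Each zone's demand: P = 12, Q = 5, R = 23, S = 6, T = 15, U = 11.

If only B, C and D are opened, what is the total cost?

Total cost: 560

Each zone is assigned to its cheapest site among the open ones.
{B, C, D}: P→B 5·12=60, Q→D 9·5=45, R→C 2·23=46, S→C 3·6=18, T→D 3·15=45, U→B 2·11=22. Service 236; fixed 324; total 560.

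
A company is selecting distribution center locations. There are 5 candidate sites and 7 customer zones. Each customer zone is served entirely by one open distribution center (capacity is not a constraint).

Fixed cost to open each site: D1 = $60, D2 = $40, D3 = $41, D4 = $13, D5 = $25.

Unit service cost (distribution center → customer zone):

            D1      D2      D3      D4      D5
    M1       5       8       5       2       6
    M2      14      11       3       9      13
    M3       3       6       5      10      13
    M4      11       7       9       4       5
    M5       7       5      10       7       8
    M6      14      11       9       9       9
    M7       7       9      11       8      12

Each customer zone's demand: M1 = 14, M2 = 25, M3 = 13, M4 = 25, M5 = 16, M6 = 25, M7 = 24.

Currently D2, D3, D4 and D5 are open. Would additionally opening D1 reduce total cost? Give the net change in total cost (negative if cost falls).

Current service cost with {D2, D3, D4, D5}: 765.
Adding D1: each customer zone re-picks its cheapest; new service cost 715, saving 50.
Extra fixed cost: 60. Net change = 60 − 50 = 10.
(Totals: 884 → 894.)

No — net change +10 (cost rises by 10).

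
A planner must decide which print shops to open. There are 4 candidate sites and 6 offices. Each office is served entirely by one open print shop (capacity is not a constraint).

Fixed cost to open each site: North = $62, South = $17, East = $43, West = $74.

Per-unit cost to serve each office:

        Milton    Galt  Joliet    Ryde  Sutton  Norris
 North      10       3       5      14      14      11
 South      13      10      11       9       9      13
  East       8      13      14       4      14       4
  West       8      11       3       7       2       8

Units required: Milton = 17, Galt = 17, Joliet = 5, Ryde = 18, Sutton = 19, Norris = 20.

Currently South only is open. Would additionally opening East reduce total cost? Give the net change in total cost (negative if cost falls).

Current service cost with {South}: 1039.
Adding East: each office re-picks its cheapest; new service cost 684, saving 355.
Extra fixed cost: 43. Net change = 43 − 355 = -312.
(Totals: 1056 → 744.)

Yes — net change −312 (cost falls by 312).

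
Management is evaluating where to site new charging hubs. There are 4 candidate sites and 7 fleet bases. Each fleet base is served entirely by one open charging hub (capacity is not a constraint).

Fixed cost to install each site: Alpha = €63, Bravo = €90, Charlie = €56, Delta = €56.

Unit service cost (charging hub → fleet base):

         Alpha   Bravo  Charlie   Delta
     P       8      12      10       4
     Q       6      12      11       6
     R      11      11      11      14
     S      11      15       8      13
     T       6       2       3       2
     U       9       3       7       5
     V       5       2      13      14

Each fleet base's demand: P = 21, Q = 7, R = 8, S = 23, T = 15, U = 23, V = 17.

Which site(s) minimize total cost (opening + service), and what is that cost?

For any fixed open set, each fleet base goes to its cheapest open site; total = fixed + service.
{Bravo, Charlie, Delta}: P→Delta 4·21=84, Q→Delta 6·7=42, R→Bravo 11·8=88, S→Charlie 8·23=184, T→Bravo 2·15=30, U→Bravo 3·23=69, V→Bravo 2·17=34. Service 531; fixed 202; total 733.
{Bravo, Delta}: service 646 + fixed 146 = 792
{Alpha, Bravo, Charlie, Delta}: service 531 + fixed 265 = 796
{Charlie}: service 986 + fixed 56 = 1042
No other subset beats 733.

Open Bravo, Charlie and Delta; minimum total cost 733.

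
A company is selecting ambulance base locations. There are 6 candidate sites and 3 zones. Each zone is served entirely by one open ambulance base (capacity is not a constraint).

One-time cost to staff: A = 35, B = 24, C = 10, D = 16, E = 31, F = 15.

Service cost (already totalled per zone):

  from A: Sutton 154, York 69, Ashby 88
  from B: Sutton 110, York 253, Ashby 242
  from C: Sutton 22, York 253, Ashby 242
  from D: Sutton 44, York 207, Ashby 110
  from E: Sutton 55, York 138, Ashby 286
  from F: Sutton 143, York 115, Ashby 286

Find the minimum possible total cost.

Minimum total cost: 224

For any fixed open set, each zone goes to its cheapest open site; total = fixed + service.
{A, C}: Sutton→C 22, York→A 69, Ashby→A 88. Service 179; fixed 45; total 224.
{A, C, F}: service 179 + fixed 60 = 239
{A, C, D}: service 179 + fixed 61 = 240
{A, B, C, D, E, F}: Sutton→C 22, York→A 69, Ashby→A 88. Service 179; fixed 131; total 310.
No other subset beats 224.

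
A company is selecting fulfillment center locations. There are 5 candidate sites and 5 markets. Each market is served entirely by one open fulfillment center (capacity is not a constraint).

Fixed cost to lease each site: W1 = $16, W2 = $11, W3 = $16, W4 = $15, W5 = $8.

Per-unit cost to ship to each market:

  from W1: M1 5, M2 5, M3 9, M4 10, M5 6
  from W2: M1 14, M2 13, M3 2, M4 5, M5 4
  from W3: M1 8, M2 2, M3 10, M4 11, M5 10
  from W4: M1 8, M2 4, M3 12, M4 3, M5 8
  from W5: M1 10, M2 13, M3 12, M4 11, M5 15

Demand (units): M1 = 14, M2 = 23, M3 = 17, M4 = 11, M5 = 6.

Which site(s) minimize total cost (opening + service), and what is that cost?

For any fixed open set, each market goes to its cheapest open site; total = fixed + service.
{W1, W2, W3, W4}: M1→W1 5·14=70, M2→W3 2·23=46, M3→W2 2·17=34, M4→W4 3·11=33, M5→W2 4·6=24. Service 207; fixed 58; total 265.
{W1, W2, W3}: service 229 + fixed 43 = 272
{W1, W2, W3, W4, W5}: service 207 + fixed 66 = 273
{W5}: M1→W5 10·14=140, M2→W5 13·23=299, M3→W5 12·17=204, M4→W5 11·11=121, M5→W5 15·6=90. Service 854; fixed 8; total 862.
No other subset beats 265.

Open W1, W2, W3 and W4; minimum total cost 265.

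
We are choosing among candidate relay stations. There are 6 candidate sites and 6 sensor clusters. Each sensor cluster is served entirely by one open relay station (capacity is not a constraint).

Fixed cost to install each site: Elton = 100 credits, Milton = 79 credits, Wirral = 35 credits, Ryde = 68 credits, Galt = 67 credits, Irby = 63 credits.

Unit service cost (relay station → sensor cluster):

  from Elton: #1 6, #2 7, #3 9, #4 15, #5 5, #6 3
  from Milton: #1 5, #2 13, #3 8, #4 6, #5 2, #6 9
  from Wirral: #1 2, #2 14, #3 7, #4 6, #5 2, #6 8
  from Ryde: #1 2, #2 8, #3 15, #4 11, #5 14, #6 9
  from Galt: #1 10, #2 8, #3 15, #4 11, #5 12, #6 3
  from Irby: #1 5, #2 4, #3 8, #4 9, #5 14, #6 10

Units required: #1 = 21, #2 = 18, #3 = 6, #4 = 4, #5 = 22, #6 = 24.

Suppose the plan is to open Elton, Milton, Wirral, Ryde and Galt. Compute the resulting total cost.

Total cost: 699

Each sensor cluster is assigned to its cheapest site among the open ones.
{Elton, Milton, Wirral, Ryde, Galt}: #1→Wirral 2·21=42, #2→Elton 7·18=126, #3→Wirral 7·6=42, #4→Milton 6·4=24, #5→Milton 2·22=44, #6→Elton 3·24=72. Service 350; fixed 349; total 699.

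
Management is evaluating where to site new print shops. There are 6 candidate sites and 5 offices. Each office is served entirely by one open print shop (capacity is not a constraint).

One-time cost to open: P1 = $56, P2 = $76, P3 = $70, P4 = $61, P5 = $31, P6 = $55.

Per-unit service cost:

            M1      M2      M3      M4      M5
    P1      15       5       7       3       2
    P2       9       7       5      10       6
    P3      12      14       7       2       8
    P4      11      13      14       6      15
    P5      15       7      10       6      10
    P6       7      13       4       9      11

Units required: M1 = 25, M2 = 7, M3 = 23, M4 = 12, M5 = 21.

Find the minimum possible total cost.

For any fixed open set, each office goes to its cheapest open site; total = fixed + service.
{P1, P6}: M1→P6 7·25=175, M2→P1 5·7=35, M3→P6 4·23=92, M4→P1 3·12=36, M5→P1 2·21=42. Service 380; fixed 111; total 491.
{P1, P5, P6}: M1→P6 7·25=175, M2→P1 5·7=35, M3→P6 4·23=92, M4→P1 3·12=36, M5→P1 2·21=42. Service 380; fixed 142; total 522.
{P1, P3, P6}: service 368 + fixed 181 = 549
{P1, P2, P3, P4, P5, P6}: service 368 + fixed 349 = 717
No other subset beats 491.

Minimum total cost: 491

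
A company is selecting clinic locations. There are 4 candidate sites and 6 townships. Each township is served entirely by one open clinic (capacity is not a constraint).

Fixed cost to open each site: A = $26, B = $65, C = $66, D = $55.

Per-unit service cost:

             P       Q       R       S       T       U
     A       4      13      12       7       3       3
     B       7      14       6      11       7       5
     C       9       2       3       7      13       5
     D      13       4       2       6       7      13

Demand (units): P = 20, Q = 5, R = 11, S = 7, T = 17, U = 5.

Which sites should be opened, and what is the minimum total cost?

Open A and D; minimum total cost 311.

For any fixed open set, each township goes to its cheapest open site; total = fixed + service.
{A, D}: P→A 4·20=80, Q→D 4·5=20, R→D 2·11=22, S→D 6·7=42, T→A 3·17=51, U→A 3·5=15. Service 230; fixed 81; total 311.
{A, C}: service 238 + fixed 92 = 330
{A, C, D}: service 220 + fixed 147 = 367
{A, B, C, D}: P→A 4·20=80, Q→C 2·5=10, R→D 2·11=22, S→D 6·7=42, T→A 3·17=51, U→A 3·5=15. Service 220; fixed 212; total 432.
No other subset beats 311.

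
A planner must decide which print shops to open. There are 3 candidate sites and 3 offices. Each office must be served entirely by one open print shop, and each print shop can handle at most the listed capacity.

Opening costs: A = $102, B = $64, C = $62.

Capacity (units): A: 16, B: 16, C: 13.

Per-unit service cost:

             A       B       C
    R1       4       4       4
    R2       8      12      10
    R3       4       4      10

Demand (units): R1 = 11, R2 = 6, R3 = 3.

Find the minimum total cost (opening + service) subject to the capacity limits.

Minimum total cost: 242

Open {B, C}: R1→B 4·11=44, R2→C 10·6=60, R3→B 4·3=12.
Loads: B carries 14/16, C carries 6/13. Service 116; fixed 126; total 242.
Next best feasible plan costs 254.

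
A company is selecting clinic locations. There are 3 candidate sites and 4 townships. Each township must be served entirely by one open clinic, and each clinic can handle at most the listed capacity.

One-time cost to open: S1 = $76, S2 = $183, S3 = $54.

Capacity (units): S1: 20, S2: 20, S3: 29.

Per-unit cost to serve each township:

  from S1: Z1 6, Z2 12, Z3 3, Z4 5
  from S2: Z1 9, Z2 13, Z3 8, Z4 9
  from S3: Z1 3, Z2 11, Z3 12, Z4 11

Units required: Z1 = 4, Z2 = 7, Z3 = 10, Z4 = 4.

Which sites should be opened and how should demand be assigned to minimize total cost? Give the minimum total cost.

Minimum total cost: 269

Open {S1, S3}: Z1→S3 3·4=12, Z2→S3 11·7=77, Z3→S1 3·10=30, Z4→S1 5·4=20.
Loads: S1 carries 14/20, S3 carries 11/29. Service 139; fixed 130; total 269.
Next best feasible plan costs 281.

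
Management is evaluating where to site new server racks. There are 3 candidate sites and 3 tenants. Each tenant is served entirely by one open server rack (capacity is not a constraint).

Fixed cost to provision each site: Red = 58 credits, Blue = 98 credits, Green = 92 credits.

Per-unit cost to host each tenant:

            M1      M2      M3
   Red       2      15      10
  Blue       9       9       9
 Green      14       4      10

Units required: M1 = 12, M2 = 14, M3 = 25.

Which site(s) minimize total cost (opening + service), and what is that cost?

For any fixed open set, each tenant goes to its cheapest open site; total = fixed + service.
{Red, Green}: M1→Red 2·12=24, M2→Green 4·14=56, M3→Red 10·25=250. Service 330; fixed 150; total 480.
{Red, Blue}: service 375 + fixed 156 = 531
{Red}: service 484 + fixed 58 = 542
{Red, Blue, Green}: service 305 + fixed 248 = 553
No other subset beats 480.

Open Red and Green; minimum total cost 480.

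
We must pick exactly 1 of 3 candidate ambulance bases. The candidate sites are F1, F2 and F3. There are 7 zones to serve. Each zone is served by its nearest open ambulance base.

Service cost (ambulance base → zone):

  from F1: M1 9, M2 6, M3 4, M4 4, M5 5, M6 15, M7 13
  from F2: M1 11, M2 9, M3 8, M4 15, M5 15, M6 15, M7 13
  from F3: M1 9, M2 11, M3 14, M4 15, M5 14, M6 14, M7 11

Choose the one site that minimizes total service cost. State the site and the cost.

With exactly 1 open, each zone uses its cheapest among the chosen.
{F1}: M1→F1 9, M2→F1 6, M3→F1 4, M4→F1 4, M5→F1 5, M6→F1 15, M7→F1 13. Service cost 56.
{F2}: service cost 86
{F3}: service cost 88
Among all 3 size-1 choices, {F1} is lowest.

Choose F1 only; total service cost 56.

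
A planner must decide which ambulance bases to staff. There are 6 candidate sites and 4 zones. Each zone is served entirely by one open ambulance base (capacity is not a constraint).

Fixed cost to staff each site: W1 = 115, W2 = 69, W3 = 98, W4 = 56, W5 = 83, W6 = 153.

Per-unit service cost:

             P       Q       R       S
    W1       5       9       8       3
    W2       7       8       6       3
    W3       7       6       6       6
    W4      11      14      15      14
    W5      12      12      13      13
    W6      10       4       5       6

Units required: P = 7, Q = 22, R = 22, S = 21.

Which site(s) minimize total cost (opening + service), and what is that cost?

Open W2 only; minimum total cost 489.

For any fixed open set, each zone goes to its cheapest open site; total = fixed + service.
{W2}: P→W2 7·7=49, Q→W2 8·22=176, R→W2 6·22=132, S→W2 3·21=63. Service 420; fixed 69; total 489.
{W2, W6}: P→W2 7·7=49, Q→W6 4·22=88, R→W6 5·22=110, S→W2 3·21=63. Service 310; fixed 222; total 532.
{W3}: service 439 + fixed 98 = 537
{W1, W2, W3, W4, W5, W6}: P→W1 5·7=35, Q→W6 4·22=88, R→W6 5·22=110, S→W1 3·21=63. Service 296; fixed 574; total 870.
No other subset beats 489.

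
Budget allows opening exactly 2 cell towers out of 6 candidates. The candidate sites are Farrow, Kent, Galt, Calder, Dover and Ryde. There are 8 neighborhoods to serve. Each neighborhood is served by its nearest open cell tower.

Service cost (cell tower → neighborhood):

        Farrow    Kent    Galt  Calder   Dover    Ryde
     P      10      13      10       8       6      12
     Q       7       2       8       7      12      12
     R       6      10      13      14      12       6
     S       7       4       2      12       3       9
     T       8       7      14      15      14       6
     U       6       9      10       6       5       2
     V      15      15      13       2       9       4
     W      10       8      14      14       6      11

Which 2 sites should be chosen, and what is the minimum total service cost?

With exactly 2 open, each neighborhood uses its cheapest among the chosen.
{Kent, Ryde}: P→Ryde 12, Q→Kent 2, R→Ryde 6, S→Kent 4, T→Ryde 6, U→Ryde 2, V→Ryde 4, W→Kent 8. Service cost 44.
{Dover, Ryde}: service cost 45
{Kent, Calder}: service cost 47
Among all 15 size-2 choices, {Kent, Ryde} is lowest.

Choose Kent and Ryde; total service cost 44.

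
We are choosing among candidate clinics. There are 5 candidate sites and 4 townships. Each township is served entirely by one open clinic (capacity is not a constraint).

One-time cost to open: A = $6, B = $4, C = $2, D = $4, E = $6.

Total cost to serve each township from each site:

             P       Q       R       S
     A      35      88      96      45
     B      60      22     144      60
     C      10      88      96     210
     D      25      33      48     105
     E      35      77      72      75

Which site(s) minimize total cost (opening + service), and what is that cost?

For any fixed open set, each township goes to its cheapest open site; total = fixed + service.
{A, B, C, D}: P→C 10, Q→B 22, R→D 48, S→A 45. Service 125; fixed 16; total 141.
{A, B, C, D, E}: P→C 10, Q→B 22, R→D 48, S→A 45. Service 125; fixed 22; total 147.
{A, C, D}: P→C 10, Q→D 33, R→D 48, S→A 45. Service 136; fixed 12; total 148.
{C}: P→C 10, Q→C 88, R→C 96, S→C 210. Service 404; fixed 2; total 406.
No other subset beats 141.

Open A, B, C and D; minimum total cost 141.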